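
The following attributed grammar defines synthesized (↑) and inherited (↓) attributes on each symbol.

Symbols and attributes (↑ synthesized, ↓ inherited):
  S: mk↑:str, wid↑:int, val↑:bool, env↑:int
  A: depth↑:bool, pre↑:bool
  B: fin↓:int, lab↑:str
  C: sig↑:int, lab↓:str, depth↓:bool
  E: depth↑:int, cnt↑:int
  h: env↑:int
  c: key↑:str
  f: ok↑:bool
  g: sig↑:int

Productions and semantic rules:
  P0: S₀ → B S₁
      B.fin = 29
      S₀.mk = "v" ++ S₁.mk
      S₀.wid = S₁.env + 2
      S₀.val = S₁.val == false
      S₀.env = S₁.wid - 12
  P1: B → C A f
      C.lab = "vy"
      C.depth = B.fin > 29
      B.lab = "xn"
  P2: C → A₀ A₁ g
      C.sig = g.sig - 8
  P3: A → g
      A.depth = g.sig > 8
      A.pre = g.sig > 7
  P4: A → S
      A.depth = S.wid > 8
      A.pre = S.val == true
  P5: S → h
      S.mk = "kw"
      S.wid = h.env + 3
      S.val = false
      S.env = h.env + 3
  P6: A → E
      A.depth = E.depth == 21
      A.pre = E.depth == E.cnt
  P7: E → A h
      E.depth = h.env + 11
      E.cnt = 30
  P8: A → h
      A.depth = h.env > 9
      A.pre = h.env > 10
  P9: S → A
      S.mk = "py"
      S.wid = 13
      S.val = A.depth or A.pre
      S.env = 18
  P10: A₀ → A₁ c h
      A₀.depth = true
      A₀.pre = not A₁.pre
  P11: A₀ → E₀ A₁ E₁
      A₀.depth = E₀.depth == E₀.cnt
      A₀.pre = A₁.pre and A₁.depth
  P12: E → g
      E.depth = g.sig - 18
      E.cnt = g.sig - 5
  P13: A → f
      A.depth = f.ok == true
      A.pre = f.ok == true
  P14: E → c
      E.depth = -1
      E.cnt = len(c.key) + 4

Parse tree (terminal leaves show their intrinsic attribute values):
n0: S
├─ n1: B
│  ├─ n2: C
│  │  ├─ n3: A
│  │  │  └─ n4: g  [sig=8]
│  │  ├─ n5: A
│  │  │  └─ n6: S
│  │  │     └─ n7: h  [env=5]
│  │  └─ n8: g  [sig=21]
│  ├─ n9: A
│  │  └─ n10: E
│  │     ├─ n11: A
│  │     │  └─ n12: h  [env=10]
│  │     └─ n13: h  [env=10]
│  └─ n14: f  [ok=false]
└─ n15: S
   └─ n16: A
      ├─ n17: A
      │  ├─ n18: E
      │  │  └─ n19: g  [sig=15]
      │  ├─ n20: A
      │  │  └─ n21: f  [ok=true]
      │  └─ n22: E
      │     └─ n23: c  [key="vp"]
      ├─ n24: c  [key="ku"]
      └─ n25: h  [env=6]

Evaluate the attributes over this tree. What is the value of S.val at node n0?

1. n1.fin = 29  [29]
2. n2.lab = "vy"  ["vy"]
3. n2.depth = false  [B.fin > 29]
4. n4.sig = 8  [terminal]
5. n3.depth = false  [g.sig > 8]
6. n3.pre = true  [g.sig > 7]
7. n7.env = 5  [terminal]
8. n6.mk = "kw"  ["kw"]
9. n6.wid = 8  [h.env + 3]
10. n6.val = false  [false]
11. n6.env = 8  [h.env + 3]
12. n5.depth = false  [S.wid > 8]
13. n5.pre = false  [S.val == true]
14. n8.sig = 21  [terminal]
15. n2.sig = 13  [g.sig - 8]
16. n12.env = 10  [terminal]
17. n11.depth = true  [h.env > 9]
18. n11.pre = false  [h.env > 10]
19. n13.env = 10  [terminal]
20. n10.depth = 21  [h.env + 11]
21. n10.cnt = 30  [30]
22. n9.depth = true  [E.depth == 21]
23. n9.pre = false  [E.depth == E.cnt]
24. n14.ok = false  [terminal]
25. n1.lab = "xn"  ["xn"]
26. n19.sig = 15  [terminal]
27. n18.depth = -3  [g.sig - 18]
28. n18.cnt = 10  [g.sig - 5]
29. n21.ok = true  [terminal]
30. n20.depth = true  [f.ok == true]
31. n20.pre = true  [f.ok == true]
32. n23.key = "vp"  [terminal]
33. n22.depth = -1  [-1]
34. n22.cnt = 6  [len(c.key) + 4]
35. n17.depth = false  [E₀.depth == E₀.cnt]
36. n17.pre = true  [A₁.pre and A₁.depth]
37. n24.key = "ku"  [terminal]
38. n25.env = 6  [terminal]
39. n16.depth = true  [true]
40. n16.pre = false  [not A₁.pre]
41. n15.mk = "py"  ["py"]
42. n15.wid = 13  [13]
43. n15.val = true  [A.depth or A.pre]
44. n15.env = 18  [18]
45. n0.mk = "vpy"  ["v" ++ S₁.mk]
46. n0.wid = 20  [S₁.env + 2]
47. n0.val = false  [S₁.val == false]
48. n0.env = 1  [S₁.wid - 12]

false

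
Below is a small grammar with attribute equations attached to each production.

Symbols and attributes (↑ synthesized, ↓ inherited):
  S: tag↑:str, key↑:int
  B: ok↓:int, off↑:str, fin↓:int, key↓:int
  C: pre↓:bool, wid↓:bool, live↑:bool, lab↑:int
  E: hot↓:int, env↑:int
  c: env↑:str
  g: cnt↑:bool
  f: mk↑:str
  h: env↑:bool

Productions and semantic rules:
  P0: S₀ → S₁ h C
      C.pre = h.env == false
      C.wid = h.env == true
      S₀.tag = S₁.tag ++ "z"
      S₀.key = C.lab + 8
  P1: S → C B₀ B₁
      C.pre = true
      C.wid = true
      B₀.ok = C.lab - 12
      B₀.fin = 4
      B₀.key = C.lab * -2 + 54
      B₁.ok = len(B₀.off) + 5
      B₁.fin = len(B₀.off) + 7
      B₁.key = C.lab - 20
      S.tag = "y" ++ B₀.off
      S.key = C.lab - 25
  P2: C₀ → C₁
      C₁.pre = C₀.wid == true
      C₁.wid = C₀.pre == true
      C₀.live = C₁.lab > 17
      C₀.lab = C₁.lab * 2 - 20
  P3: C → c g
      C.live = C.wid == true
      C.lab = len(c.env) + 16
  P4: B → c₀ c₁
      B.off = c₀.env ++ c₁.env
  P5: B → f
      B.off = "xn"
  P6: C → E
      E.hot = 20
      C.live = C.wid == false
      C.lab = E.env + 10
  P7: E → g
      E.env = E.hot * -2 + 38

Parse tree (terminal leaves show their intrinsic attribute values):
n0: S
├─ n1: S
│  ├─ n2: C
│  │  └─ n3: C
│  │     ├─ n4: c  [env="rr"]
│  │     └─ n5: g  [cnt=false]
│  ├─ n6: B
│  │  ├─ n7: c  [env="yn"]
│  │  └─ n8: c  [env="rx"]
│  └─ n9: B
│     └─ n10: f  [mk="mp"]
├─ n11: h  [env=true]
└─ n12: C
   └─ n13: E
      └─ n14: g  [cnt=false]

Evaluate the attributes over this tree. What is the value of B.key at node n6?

1. n2.pre = true  [true]
2. n2.wid = true  [true]
3. n3.pre = true  [C₀.wid == true]
4. n3.wid = true  [C₀.pre == true]
5. n4.env = "rr"  [terminal]
6. n5.cnt = false  [terminal]
7. n3.live = true  [C.wid == true]
8. n3.lab = 18  [len(c.env) + 16]
9. n2.live = true  [C₁.lab > 17]
10. n2.lab = 16  [C₁.lab * 2 - 20]
11. n6.ok = 4  [C.lab - 12]
12. n6.fin = 4  [4]
13. n6.key = 22  [C.lab * -2 + 54]
14. n7.env = "yn"  [terminal]
15. n8.env = "rx"  [terminal]
16. n6.off = "ynrx"  [c₀.env ++ c₁.env]
17. n9.ok = 9  [len(B₀.off) + 5]
18. n9.fin = 11  [len(B₀.off) + 7]
19. n9.key = -4  [C.lab - 20]
20. n10.mk = "mp"  [terminal]
21. n9.off = "xn"  ["xn"]
22. n1.tag = "yynrx"  ["y" ++ B₀.off]
23. n1.key = -9  [C.lab - 25]
24. n11.env = true  [terminal]
25. n12.pre = false  [h.env == false]
26. n12.wid = true  [h.env == true]
27. n13.hot = 20  [20]
28. n14.cnt = false  [terminal]
29. n13.env = -2  [E.hot * -2 + 38]
30. n12.live = false  [C.wid == false]
31. n12.lab = 8  [E.env + 10]
32. n0.tag = "yynrxz"  [S₁.tag ++ "z"]
33. n0.key = 16  [C.lab + 8]

22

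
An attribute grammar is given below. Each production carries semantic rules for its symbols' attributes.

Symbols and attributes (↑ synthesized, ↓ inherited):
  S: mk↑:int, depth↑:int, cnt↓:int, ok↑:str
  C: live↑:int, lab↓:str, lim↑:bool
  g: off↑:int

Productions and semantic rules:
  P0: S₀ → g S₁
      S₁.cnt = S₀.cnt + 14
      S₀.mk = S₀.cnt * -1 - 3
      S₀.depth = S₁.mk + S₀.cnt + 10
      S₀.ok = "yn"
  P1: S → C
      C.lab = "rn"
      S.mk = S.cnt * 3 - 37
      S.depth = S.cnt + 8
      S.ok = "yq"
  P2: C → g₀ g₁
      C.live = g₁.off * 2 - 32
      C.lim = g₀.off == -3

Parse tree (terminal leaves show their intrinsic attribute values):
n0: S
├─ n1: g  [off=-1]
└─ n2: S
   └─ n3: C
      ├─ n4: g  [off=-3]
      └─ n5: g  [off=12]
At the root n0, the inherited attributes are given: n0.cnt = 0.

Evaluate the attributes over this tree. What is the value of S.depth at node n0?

15

1. n0.cnt = 0  [given at root]
2. n1.off = -1  [terminal]
3. n2.cnt = 14  [S₀.cnt + 14]
4. n3.lab = "rn"  ["rn"]
5. n4.off = -3  [terminal]
6. n5.off = 12  [terminal]
7. n3.live = -8  [g₁.off * 2 - 32]
8. n3.lim = true  [g₀.off == -3]
9. n2.mk = 5  [S.cnt * 3 - 37]
10. n2.depth = 22  [S.cnt + 8]
11. n2.ok = "yq"  ["yq"]
12. n0.mk = -3  [S₀.cnt * -1 - 3]
13. n0.depth = 15  [S₁.mk + S₀.cnt + 10]
14. n0.ok = "yn"  ["yn"]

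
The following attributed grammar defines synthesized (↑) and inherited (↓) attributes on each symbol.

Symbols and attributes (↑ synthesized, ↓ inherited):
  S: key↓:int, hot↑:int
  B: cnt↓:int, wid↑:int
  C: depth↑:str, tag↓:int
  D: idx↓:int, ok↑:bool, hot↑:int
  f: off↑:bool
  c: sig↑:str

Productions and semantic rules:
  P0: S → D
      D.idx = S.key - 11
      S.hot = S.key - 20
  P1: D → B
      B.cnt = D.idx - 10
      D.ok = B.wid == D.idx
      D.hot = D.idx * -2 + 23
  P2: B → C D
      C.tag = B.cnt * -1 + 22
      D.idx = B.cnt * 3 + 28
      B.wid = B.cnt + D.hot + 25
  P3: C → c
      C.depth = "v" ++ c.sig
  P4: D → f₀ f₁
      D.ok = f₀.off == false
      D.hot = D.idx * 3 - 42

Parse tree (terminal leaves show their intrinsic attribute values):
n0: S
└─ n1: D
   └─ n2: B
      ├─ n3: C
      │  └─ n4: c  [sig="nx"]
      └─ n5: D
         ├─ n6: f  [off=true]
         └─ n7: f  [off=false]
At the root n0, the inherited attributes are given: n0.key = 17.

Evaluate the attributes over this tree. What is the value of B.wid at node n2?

27

1. n0.key = 17  [given at root]
2. n1.idx = 6  [S.key - 11]
3. n2.cnt = -4  [D.idx - 10]
4. n3.tag = 26  [B.cnt * -1 + 22]
5. n4.sig = "nx"  [terminal]
6. n3.depth = "vnx"  ["v" ++ c.sig]
7. n5.idx = 16  [B.cnt * 3 + 28]
8. n6.off = true  [terminal]
9. n7.off = false  [terminal]
10. n5.ok = false  [f₀.off == false]
11. n5.hot = 6  [D.idx * 3 - 42]
12. n2.wid = 27  [B.cnt + D.hot + 25]
13. n1.ok = false  [B.wid == D.idx]
14. n1.hot = 11  [D.idx * -2 + 23]
15. n0.hot = -3  [S.key - 20]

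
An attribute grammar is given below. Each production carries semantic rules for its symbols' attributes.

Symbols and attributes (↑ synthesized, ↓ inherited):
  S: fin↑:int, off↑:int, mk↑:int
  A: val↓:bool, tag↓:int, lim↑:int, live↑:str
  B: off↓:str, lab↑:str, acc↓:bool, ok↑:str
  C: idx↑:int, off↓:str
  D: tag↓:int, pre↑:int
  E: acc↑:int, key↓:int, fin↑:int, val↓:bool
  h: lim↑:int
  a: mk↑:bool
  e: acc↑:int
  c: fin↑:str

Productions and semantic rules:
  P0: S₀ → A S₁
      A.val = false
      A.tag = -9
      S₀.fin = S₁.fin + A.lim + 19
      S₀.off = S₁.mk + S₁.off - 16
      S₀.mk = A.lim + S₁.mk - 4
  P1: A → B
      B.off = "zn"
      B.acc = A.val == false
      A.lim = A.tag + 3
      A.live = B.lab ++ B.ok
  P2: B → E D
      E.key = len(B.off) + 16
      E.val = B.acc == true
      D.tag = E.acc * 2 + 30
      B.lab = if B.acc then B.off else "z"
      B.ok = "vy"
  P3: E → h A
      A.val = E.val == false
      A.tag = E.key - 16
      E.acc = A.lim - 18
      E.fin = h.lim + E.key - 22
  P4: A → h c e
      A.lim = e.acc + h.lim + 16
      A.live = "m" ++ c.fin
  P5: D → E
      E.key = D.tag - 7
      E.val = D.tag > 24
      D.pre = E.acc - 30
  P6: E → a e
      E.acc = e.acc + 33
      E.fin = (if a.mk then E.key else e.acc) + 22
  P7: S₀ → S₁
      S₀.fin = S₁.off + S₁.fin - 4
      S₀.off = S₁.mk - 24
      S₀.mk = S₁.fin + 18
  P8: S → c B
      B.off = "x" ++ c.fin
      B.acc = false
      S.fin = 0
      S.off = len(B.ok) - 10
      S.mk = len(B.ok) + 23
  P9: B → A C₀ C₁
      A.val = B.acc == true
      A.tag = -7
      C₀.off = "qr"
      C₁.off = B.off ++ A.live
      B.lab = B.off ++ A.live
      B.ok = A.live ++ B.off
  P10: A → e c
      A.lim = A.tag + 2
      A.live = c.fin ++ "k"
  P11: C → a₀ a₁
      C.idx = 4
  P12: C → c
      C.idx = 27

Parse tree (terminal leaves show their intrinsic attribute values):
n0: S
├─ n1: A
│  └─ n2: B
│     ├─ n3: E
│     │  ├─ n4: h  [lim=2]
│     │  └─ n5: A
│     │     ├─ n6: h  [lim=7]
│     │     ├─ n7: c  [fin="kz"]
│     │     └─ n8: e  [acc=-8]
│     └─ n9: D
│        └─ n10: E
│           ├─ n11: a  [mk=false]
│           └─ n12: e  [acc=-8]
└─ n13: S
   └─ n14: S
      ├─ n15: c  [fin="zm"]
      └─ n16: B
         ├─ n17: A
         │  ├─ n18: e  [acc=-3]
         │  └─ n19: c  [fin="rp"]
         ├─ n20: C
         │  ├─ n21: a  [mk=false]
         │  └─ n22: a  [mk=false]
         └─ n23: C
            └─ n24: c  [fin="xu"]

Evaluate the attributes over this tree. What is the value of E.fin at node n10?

14

1. n1.val = false  [false]
2. n1.tag = -9  [-9]
3. n2.off = "zn"  ["zn"]
4. n2.acc = true  [A.val == false]
5. n3.key = 18  [len(B.off) + 16]
6. n3.val = true  [B.acc == true]
7. n4.lim = 2  [terminal]
8. n5.val = false  [E.val == false]
9. n5.tag = 2  [E.key - 16]
10. n6.lim = 7  [terminal]
11. n7.fin = "kz"  [terminal]
12. n8.acc = -8  [terminal]
13. n5.lim = 15  [e.acc + h.lim + 16]
14. n5.live = "mkz"  ["m" ++ c.fin]
15. n3.acc = -3  [A.lim - 18]
16. n3.fin = -2  [h.lim + E.key - 22]
17. n9.tag = 24  [E.acc * 2 + 30]
18. n10.key = 17  [D.tag - 7]
19. n10.val = false  [D.tag > 24]
20. n11.mk = false  [terminal]
21. n12.acc = -8  [terminal]
22. n10.acc = 25  [e.acc + 33]
23. n10.fin = 14  [(if a.mk then E.key else e.acc) + 22]
24. n9.pre = -5  [E.acc - 30]
25. n2.lab = "zn"  [if B.acc then B.off else "z"]
26. n2.ok = "vy"  ["vy"]
27. n1.lim = -6  [A.tag + 3]
28. n1.live = "znvy"  [B.lab ++ B.ok]
29. n15.fin = "zm"  [terminal]
30. n16.off = "xzm"  ["x" ++ c.fin]
31. n16.acc = false  [false]
32. n17.val = false  [B.acc == true]
33. n17.tag = -7  [-7]
34. n18.acc = -3  [terminal]
35. n19.fin = "rp"  [terminal]
36. n17.lim = -5  [A.tag + 2]
37. n17.live = "rpk"  [c.fin ++ "k"]
38. n20.off = "qr"  ["qr"]
39. n21.mk = false  [terminal]
40. n22.mk = false  [terminal]
41. n20.idx = 4  [4]
42. n23.off = "xzmrpk"  [B.off ++ A.live]
43. n24.fin = "xu"  [terminal]
44. n23.idx = 27  [27]
45. n16.lab = "xzmrpk"  [B.off ++ A.live]
46. n16.ok = "rpkxzm"  [A.live ++ B.off]
47. n14.fin = 0  [0]
48. n14.off = -4  [len(B.ok) - 10]
49. n14.mk = 29  [len(B.ok) + 23]
50. n13.fin = -8  [S₁.off + S₁.fin - 4]
51. n13.off = 5  [S₁.mk - 24]
52. n13.mk = 18  [S₁.fin + 18]
53. n0.fin = 5  [S₁.fin + A.lim + 19]
54. n0.off = 7  [S₁.mk + S₁.off - 16]
55. n0.mk = 8  [A.lim + S₁.mk - 4]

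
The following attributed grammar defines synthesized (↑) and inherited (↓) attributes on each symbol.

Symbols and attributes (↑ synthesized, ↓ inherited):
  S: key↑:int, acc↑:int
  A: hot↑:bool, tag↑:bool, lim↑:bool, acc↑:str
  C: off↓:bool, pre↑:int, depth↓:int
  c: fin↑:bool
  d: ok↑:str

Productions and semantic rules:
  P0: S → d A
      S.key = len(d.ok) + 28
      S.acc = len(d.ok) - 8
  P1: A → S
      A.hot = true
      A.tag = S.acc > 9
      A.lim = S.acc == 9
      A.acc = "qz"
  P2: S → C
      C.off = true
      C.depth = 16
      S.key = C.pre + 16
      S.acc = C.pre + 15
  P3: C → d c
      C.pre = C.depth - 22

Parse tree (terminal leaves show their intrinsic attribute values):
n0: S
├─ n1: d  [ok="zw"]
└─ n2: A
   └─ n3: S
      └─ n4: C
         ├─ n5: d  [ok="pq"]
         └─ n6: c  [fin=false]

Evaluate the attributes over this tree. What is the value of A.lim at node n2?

1. n1.ok = "zw"  [terminal]
2. n4.off = true  [true]
3. n4.depth = 16  [16]
4. n5.ok = "pq"  [terminal]
5. n6.fin = false  [terminal]
6. n4.pre = -6  [C.depth - 22]
7. n3.key = 10  [C.pre + 16]
8. n3.acc = 9  [C.pre + 15]
9. n2.hot = true  [true]
10. n2.tag = false  [S.acc > 9]
11. n2.lim = true  [S.acc == 9]
12. n2.acc = "qz"  ["qz"]
13. n0.key = 30  [len(d.ok) + 28]
14. n0.acc = -6  [len(d.ok) - 8]

true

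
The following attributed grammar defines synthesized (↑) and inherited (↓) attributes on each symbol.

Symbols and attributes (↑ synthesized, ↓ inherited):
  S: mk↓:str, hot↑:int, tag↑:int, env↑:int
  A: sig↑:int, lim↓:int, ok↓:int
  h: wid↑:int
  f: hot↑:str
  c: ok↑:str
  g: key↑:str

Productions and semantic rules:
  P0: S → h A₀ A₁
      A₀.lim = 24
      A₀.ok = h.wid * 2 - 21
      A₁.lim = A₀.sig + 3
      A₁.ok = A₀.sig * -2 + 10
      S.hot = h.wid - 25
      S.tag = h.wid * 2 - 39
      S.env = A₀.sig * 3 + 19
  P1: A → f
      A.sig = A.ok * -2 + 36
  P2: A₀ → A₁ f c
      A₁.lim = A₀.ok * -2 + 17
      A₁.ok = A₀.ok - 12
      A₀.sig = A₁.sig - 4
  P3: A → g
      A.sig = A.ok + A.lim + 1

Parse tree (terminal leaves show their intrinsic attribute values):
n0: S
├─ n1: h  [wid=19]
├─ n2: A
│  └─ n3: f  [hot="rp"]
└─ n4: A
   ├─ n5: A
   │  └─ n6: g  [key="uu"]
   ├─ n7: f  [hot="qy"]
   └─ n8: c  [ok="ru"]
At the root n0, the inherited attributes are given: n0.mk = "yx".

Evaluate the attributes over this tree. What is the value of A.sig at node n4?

1. n0.mk = "yx"  [given at root]
2. n1.wid = 19  [terminal]
3. n2.lim = 24  [24]
4. n2.ok = 17  [h.wid * 2 - 21]
5. n3.hot = "rp"  [terminal]
6. n2.sig = 2  [A.ok * -2 + 36]
7. n4.lim = 5  [A₀.sig + 3]
8. n4.ok = 6  [A₀.sig * -2 + 10]
9. n5.lim = 5  [A₀.ok * -2 + 17]
10. n5.ok = -6  [A₀.ok - 12]
11. n6.key = "uu"  [terminal]
12. n5.sig = 0  [A.ok + A.lim + 1]
13. n7.hot = "qy"  [terminal]
14. n8.ok = "ru"  [terminal]
15. n4.sig = -4  [A₁.sig - 4]
16. n0.hot = -6  [h.wid - 25]
17. n0.tag = -1  [h.wid * 2 - 39]
18. n0.env = 25  [A₀.sig * 3 + 19]

-4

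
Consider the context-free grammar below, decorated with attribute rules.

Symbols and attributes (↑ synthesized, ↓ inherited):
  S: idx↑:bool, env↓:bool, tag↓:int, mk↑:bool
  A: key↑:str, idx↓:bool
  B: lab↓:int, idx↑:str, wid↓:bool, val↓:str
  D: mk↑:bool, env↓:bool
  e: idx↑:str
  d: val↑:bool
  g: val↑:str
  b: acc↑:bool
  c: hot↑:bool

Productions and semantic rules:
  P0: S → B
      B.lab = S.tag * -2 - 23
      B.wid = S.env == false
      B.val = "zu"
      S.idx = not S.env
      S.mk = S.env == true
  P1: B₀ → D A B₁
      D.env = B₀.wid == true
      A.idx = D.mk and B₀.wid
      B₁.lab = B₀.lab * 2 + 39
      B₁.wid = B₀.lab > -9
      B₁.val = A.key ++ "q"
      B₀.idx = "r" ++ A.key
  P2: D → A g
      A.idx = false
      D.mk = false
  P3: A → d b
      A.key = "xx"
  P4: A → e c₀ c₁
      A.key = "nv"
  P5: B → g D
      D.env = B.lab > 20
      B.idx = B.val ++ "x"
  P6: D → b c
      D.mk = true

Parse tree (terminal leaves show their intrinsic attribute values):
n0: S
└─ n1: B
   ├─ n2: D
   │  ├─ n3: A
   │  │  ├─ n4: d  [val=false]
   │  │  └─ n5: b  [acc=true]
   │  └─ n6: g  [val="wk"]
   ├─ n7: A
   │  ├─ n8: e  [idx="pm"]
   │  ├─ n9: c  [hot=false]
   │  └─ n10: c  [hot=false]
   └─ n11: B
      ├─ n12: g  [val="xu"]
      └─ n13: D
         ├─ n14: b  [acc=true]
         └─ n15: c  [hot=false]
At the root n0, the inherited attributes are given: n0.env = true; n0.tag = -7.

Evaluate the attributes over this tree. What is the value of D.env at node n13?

true

1. n0.env = true  [given at root]
2. n0.tag = -7  [given at root]
3. n1.lab = -9  [S.tag * -2 - 23]
4. n1.wid = false  [S.env == false]
5. n1.val = "zu"  ["zu"]
6. n2.env = false  [B₀.wid == true]
7. n3.idx = false  [false]
8. n4.val = false  [terminal]
9. n5.acc = true  [terminal]
10. n3.key = "xx"  ["xx"]
11. n6.val = "wk"  [terminal]
12. n2.mk = false  [false]
13. n7.idx = false  [D.mk and B₀.wid]
14. n8.idx = "pm"  [terminal]
15. n9.hot = false  [terminal]
16. n10.hot = false  [terminal]
17. n7.key = "nv"  ["nv"]
18. n11.lab = 21  [B₀.lab * 2 + 39]
19. n11.wid = false  [B₀.lab > -9]
20. n11.val = "nvq"  [A.key ++ "q"]
21. n12.val = "xu"  [terminal]
22. n13.env = true  [B.lab > 20]
23. n14.acc = true  [terminal]
24. n15.hot = false  [terminal]
25. n13.mk = true  [true]
26. n11.idx = "nvqx"  [B.val ++ "x"]
27. n1.idx = "rnv"  ["r" ++ A.key]
28. n0.idx = false  [not S.env]
29. n0.mk = true  [S.env == true]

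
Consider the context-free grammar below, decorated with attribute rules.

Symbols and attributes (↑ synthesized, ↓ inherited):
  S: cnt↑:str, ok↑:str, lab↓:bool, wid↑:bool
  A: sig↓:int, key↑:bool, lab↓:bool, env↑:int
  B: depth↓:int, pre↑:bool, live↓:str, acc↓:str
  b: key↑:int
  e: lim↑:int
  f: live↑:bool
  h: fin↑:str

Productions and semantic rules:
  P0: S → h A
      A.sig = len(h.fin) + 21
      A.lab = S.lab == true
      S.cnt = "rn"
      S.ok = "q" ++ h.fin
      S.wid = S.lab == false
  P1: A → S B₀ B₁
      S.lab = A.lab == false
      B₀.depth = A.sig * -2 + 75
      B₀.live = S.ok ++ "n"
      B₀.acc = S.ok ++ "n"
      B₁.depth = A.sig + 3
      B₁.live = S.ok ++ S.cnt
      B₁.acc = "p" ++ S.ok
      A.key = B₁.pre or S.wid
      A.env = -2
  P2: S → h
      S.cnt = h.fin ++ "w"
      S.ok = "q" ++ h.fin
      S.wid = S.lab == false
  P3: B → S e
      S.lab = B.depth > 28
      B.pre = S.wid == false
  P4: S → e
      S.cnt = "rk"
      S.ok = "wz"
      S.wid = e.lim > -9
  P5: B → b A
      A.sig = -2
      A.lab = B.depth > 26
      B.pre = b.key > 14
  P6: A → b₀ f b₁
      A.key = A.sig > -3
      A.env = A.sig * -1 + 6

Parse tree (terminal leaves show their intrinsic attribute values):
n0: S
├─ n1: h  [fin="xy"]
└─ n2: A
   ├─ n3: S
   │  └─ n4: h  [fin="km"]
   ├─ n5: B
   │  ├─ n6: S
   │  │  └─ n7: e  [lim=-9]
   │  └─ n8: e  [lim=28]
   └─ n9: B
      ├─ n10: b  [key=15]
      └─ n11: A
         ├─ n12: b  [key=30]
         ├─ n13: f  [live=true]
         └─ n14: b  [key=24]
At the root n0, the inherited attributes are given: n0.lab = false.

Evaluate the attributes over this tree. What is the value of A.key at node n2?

1. n0.lab = false  [given at root]
2. n1.fin = "xy"  [terminal]
3. n2.sig = 23  [len(h.fin) + 21]
4. n2.lab = false  [S.lab == true]
5. n3.lab = true  [A.lab == false]
6. n4.fin = "km"  [terminal]
7. n3.cnt = "kmw"  [h.fin ++ "w"]
8. n3.ok = "qkm"  ["q" ++ h.fin]
9. n3.wid = false  [S.lab == false]
10. n5.depth = 29  [A.sig * -2 + 75]
11. n5.live = "qkmn"  [S.ok ++ "n"]
12. n5.acc = "qkmn"  [S.ok ++ "n"]
13. n6.lab = true  [B.depth > 28]
14. n7.lim = -9  [terminal]
15. n6.cnt = "rk"  ["rk"]
16. n6.ok = "wz"  ["wz"]
17. n6.wid = false  [e.lim > -9]
18. n8.lim = 28  [terminal]
19. n5.pre = true  [S.wid == false]
20. n9.depth = 26  [A.sig + 3]
21. n9.live = "qkmkmw"  [S.ok ++ S.cnt]
22. n9.acc = "pqkm"  ["p" ++ S.ok]
23. n10.key = 15  [terminal]
24. n11.sig = -2  [-2]
25. n11.lab = false  [B.depth > 26]
26. n12.key = 30  [terminal]
27. n13.live = true  [terminal]
28. n14.key = 24  [terminal]
29. n11.key = true  [A.sig > -3]
30. n11.env = 8  [A.sig * -1 + 6]
31. n9.pre = true  [b.key > 14]
32. n2.key = true  [B₁.pre or S.wid]
33. n2.env = -2  [-2]
34. n0.cnt = "rn"  ["rn"]
35. n0.ok = "qxy"  ["q" ++ h.fin]
36. n0.wid = true  [S.lab == false]

true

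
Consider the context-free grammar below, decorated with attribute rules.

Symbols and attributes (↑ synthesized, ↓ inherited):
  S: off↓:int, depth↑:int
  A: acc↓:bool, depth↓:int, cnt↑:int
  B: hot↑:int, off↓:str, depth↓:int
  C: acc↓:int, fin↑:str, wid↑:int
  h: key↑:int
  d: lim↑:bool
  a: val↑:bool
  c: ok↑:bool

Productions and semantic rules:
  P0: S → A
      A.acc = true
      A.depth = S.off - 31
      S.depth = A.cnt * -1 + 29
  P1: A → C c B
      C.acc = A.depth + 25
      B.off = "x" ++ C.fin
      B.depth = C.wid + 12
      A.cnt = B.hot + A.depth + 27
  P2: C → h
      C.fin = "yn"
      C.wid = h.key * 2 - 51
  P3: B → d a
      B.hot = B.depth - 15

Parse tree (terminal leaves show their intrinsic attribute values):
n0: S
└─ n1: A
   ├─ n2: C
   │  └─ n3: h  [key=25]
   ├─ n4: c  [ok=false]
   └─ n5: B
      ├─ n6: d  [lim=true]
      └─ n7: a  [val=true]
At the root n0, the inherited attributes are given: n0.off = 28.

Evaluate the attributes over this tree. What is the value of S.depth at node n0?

1. n0.off = 28  [given at root]
2. n1.acc = true  [true]
3. n1.depth = -3  [S.off - 31]
4. n2.acc = 22  [A.depth + 25]
5. n3.key = 25  [terminal]
6. n2.fin = "yn"  ["yn"]
7. n2.wid = -1  [h.key * 2 - 51]
8. n4.ok = false  [terminal]
9. n5.off = "xyn"  ["x" ++ C.fin]
10. n5.depth = 11  [C.wid + 12]
11. n6.lim = true  [terminal]
12. n7.val = true  [terminal]
13. n5.hot = -4  [B.depth - 15]
14. n1.cnt = 20  [B.hot + A.depth + 27]
15. n0.depth = 9  [A.cnt * -1 + 29]

9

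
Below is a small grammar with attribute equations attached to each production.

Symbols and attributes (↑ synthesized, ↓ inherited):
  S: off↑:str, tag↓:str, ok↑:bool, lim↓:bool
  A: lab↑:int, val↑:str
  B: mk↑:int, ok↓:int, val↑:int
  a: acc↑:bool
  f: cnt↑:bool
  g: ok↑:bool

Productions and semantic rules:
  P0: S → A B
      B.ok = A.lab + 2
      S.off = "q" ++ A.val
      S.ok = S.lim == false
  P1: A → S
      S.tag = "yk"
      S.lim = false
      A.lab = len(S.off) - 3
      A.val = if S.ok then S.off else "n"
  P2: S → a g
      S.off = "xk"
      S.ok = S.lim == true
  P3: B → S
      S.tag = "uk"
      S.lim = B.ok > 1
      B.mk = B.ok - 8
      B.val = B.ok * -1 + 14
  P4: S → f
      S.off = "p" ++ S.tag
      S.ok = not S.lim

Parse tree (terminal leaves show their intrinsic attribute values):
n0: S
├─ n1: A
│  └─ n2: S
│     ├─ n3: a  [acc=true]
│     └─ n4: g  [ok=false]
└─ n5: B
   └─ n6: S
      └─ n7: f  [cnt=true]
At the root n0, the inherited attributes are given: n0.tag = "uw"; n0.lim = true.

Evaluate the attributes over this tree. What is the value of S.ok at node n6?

1. n0.tag = "uw"  [given at root]
2. n0.lim = true  [given at root]
3. n2.tag = "yk"  ["yk"]
4. n2.lim = false  [false]
5. n3.acc = true  [terminal]
6. n4.ok = false  [terminal]
7. n2.off = "xk"  ["xk"]
8. n2.ok = false  [S.lim == true]
9. n1.lab = -1  [len(S.off) - 3]
10. n1.val = "n"  [if S.ok then S.off else "n"]
11. n5.ok = 1  [A.lab + 2]
12. n6.tag = "uk"  ["uk"]
13. n6.lim = false  [B.ok > 1]
14. n7.cnt = true  [terminal]
15. n6.off = "puk"  ["p" ++ S.tag]
16. n6.ok = true  [not S.lim]
17. n5.mk = -7  [B.ok - 8]
18. n5.val = 13  [B.ok * -1 + 14]
19. n0.off = "qn"  ["q" ++ A.val]
20. n0.ok = false  [S.lim == false]

true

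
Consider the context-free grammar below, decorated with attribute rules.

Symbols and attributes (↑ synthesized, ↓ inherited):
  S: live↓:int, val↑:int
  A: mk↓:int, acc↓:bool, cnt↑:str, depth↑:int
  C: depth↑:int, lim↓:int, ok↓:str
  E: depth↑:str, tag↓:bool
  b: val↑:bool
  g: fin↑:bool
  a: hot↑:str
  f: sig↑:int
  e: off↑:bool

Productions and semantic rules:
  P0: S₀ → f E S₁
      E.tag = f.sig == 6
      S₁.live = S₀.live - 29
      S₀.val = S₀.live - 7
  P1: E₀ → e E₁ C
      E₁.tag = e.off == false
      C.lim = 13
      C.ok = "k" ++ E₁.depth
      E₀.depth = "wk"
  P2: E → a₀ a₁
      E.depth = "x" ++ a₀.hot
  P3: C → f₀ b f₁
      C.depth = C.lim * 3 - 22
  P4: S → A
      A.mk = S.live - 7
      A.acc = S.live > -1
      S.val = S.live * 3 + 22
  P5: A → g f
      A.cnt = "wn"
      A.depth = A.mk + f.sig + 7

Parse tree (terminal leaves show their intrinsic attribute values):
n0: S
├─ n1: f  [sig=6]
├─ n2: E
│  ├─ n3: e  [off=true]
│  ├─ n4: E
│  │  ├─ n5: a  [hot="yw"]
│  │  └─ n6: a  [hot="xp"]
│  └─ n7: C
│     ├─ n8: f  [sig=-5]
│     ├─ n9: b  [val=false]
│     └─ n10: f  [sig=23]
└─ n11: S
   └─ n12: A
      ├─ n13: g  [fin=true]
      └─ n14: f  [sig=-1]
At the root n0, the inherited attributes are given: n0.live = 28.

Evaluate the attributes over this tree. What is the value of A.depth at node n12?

1. n0.live = 28  [given at root]
2. n1.sig = 6  [terminal]
3. n2.tag = true  [f.sig == 6]
4. n3.off = true  [terminal]
5. n4.tag = false  [e.off == false]
6. n5.hot = "yw"  [terminal]
7. n6.hot = "xp"  [terminal]
8. n4.depth = "xyw"  ["x" ++ a₀.hot]
9. n7.lim = 13  [13]
10. n7.ok = "kxyw"  ["k" ++ E₁.depth]
11. n8.sig = -5  [terminal]
12. n9.val = false  [terminal]
13. n10.sig = 23  [terminal]
14. n7.depth = 17  [C.lim * 3 - 22]
15. n2.depth = "wk"  ["wk"]
16. n11.live = -1  [S₀.live - 29]
17. n12.mk = -8  [S.live - 7]
18. n12.acc = false  [S.live > -1]
19. n13.fin = true  [terminal]
20. n14.sig = -1  [terminal]
21. n12.cnt = "wn"  ["wn"]
22. n12.depth = -2  [A.mk + f.sig + 7]
23. n11.val = 19  [S.live * 3 + 22]
24. n0.val = 21  [S₀.live - 7]

-2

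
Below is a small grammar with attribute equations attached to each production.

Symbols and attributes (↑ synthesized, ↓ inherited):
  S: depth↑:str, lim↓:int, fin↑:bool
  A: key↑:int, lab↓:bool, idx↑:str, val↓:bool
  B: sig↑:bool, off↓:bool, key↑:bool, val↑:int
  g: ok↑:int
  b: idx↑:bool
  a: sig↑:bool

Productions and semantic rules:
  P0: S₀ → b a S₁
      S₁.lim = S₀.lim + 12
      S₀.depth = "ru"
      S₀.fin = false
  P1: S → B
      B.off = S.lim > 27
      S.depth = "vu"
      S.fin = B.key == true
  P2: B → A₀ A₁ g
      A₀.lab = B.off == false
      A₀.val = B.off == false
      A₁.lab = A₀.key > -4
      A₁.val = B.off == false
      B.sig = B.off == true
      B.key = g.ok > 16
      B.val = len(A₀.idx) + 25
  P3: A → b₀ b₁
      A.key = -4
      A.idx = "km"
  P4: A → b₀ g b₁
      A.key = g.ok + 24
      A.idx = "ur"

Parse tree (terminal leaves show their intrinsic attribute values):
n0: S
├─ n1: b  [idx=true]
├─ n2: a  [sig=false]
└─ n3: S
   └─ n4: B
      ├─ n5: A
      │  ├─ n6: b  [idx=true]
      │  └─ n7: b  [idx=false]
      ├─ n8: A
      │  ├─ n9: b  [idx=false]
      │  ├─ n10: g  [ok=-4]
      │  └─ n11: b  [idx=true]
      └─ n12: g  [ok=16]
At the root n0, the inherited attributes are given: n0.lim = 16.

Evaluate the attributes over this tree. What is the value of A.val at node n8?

1. n0.lim = 16  [given at root]
2. n1.idx = true  [terminal]
3. n2.sig = false  [terminal]
4. n3.lim = 28  [S₀.lim + 12]
5. n4.off = true  [S.lim > 27]
6. n5.lab = false  [B.off == false]
7. n5.val = false  [B.off == false]
8. n6.idx = true  [terminal]
9. n7.idx = false  [terminal]
10. n5.key = -4  [-4]
11. n5.idx = "km"  ["km"]
12. n8.lab = false  [A₀.key > -4]
13. n8.val = false  [B.off == false]
14. n9.idx = false  [terminal]
15. n10.ok = -4  [terminal]
16. n11.idx = true  [terminal]
17. n8.key = 20  [g.ok + 24]
18. n8.idx = "ur"  ["ur"]
19. n12.ok = 16  [terminal]
20. n4.sig = true  [B.off == true]
21. n4.key = false  [g.ok > 16]
22. n4.val = 27  [len(A₀.idx) + 25]
23. n3.depth = "vu"  ["vu"]
24. n3.fin = false  [B.key == true]
25. n0.depth = "ru"  ["ru"]
26. n0.fin = false  [false]

false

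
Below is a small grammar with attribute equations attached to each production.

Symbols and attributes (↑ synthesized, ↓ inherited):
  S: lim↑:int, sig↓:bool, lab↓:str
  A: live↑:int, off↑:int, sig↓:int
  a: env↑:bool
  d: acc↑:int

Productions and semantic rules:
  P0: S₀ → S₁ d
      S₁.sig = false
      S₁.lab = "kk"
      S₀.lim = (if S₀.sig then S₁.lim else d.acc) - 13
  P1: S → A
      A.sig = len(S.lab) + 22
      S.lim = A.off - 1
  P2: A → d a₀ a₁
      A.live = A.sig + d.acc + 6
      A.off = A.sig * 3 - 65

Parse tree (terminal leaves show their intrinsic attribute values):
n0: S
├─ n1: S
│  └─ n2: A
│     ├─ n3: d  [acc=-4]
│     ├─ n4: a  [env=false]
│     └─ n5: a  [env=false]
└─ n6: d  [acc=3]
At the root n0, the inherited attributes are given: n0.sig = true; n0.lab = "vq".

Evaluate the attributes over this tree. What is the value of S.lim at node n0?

1. n0.sig = true  [given at root]
2. n0.lab = "vq"  [given at root]
3. n1.sig = false  [false]
4. n1.lab = "kk"  ["kk"]
5. n2.sig = 24  [len(S.lab) + 22]
6. n3.acc = -4  [terminal]
7. n4.env = false  [terminal]
8. n5.env = false  [terminal]
9. n2.live = 26  [A.sig + d.acc + 6]
10. n2.off = 7  [A.sig * 3 - 65]
11. n1.lim = 6  [A.off - 1]
12. n6.acc = 3  [terminal]
13. n0.lim = -7  [(if S₀.sig then S₁.lim else d.acc) - 13]

-7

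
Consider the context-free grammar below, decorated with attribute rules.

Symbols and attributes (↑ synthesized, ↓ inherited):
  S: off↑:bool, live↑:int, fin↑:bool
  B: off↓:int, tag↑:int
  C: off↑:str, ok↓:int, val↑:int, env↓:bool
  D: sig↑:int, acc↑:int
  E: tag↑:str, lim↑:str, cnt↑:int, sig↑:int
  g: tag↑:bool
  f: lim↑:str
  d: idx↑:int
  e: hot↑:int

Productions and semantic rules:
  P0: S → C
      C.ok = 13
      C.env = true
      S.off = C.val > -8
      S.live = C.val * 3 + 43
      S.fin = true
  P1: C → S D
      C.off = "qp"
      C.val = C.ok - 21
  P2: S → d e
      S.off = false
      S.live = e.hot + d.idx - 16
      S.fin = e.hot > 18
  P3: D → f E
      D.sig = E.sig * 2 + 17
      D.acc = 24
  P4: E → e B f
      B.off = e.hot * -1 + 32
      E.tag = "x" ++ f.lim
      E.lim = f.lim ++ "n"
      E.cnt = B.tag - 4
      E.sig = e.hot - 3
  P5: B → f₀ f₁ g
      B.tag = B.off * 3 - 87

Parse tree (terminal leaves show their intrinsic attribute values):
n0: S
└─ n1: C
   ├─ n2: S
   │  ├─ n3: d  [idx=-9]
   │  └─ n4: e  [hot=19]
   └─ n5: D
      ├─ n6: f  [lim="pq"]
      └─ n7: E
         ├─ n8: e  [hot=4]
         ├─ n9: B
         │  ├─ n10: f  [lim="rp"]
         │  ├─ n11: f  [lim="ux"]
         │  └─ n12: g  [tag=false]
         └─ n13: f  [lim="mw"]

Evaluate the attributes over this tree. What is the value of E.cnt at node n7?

1. n1.ok = 13  [13]
2. n1.env = true  [true]
3. n3.idx = -9  [terminal]
4. n4.hot = 19  [terminal]
5. n2.off = false  [false]
6. n2.live = -6  [e.hot + d.idx - 16]
7. n2.fin = true  [e.hot > 18]
8. n6.lim = "pq"  [terminal]
9. n8.hot = 4  [terminal]
10. n9.off = 28  [e.hot * -1 + 32]
11. n10.lim = "rp"  [terminal]
12. n11.lim = "ux"  [terminal]
13. n12.tag = false  [terminal]
14. n9.tag = -3  [B.off * 3 - 87]
15. n13.lim = "mw"  [terminal]
16. n7.tag = "xmw"  ["x" ++ f.lim]
17. n7.lim = "mwn"  [f.lim ++ "n"]
18. n7.cnt = -7  [B.tag - 4]
19. n7.sig = 1  [e.hot - 3]
20. n5.sig = 19  [E.sig * 2 + 17]
21. n5.acc = 24  [24]
22. n1.off = "qp"  ["qp"]
23. n1.val = -8  [C.ok - 21]
24. n0.off = false  [C.val > -8]
25. n0.live = 19  [C.val * 3 + 43]
26. n0.fin = true  [true]

-7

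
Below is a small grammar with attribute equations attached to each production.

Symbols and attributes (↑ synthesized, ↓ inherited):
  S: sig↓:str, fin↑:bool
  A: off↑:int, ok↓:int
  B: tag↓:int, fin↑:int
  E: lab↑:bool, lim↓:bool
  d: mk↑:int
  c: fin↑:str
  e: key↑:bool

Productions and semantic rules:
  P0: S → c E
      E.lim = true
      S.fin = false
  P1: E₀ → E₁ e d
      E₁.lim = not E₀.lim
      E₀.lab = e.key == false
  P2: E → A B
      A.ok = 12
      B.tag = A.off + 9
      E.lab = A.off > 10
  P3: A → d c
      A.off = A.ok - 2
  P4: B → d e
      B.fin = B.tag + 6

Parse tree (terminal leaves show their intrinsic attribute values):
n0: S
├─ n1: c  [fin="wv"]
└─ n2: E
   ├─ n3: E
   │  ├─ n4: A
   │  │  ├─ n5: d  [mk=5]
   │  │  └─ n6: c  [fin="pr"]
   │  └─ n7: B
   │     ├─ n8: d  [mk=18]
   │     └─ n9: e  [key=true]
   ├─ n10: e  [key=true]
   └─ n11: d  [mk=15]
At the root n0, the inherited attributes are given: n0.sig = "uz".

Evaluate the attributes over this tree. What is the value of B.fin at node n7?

25

1. n0.sig = "uz"  [given at root]
2. n1.fin = "wv"  [terminal]
3. n2.lim = true  [true]
4. n3.lim = false  [not E₀.lim]
5. n4.ok = 12  [12]
6. n5.mk = 5  [terminal]
7. n6.fin = "pr"  [terminal]
8. n4.off = 10  [A.ok - 2]
9. n7.tag = 19  [A.off + 9]
10. n8.mk = 18  [terminal]
11. n9.key = true  [terminal]
12. n7.fin = 25  [B.tag + 6]
13. n3.lab = false  [A.off > 10]
14. n10.key = true  [terminal]
15. n11.mk = 15  [terminal]
16. n2.lab = false  [e.key == false]
17. n0.fin = false  [false]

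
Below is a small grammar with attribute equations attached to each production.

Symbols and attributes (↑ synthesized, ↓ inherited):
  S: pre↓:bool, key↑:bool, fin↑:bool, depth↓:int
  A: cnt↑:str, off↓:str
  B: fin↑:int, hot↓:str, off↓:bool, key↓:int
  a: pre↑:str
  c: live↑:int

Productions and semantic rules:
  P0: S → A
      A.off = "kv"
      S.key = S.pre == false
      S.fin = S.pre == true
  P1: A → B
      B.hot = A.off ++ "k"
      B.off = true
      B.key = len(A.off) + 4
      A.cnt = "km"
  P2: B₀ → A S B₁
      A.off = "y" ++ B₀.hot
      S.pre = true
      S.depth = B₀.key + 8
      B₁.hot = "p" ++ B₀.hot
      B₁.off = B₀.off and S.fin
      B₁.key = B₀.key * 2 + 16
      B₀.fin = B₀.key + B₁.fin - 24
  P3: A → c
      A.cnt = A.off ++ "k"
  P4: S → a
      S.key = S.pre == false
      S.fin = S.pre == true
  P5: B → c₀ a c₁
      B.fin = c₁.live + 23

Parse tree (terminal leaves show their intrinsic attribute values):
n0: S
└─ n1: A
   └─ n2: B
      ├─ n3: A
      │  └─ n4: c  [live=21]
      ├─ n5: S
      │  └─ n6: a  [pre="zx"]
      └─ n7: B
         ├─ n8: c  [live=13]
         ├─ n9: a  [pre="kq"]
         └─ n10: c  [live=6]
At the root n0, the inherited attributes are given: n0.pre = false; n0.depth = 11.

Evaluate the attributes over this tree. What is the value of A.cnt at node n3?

"ykvkk"

1. n0.pre = false  [given at root]
2. n0.depth = 11  [given at root]
3. n1.off = "kv"  ["kv"]
4. n2.hot = "kvk"  [A.off ++ "k"]
5. n2.off = true  [true]
6. n2.key = 6  [len(A.off) + 4]
7. n3.off = "ykvk"  ["y" ++ B₀.hot]
8. n4.live = 21  [terminal]
9. n3.cnt = "ykvkk"  [A.off ++ "k"]
10. n5.pre = true  [true]
11. n5.depth = 14  [B₀.key + 8]
12. n6.pre = "zx"  [terminal]
13. n5.key = false  [S.pre == false]
14. n5.fin = true  [S.pre == true]
15. n7.hot = "pkvk"  ["p" ++ B₀.hot]
16. n7.off = true  [B₀.off and S.fin]
17. n7.key = 28  [B₀.key * 2 + 16]
18. n8.live = 13  [terminal]
19. n9.pre = "kq"  [terminal]
20. n10.live = 6  [terminal]
21. n7.fin = 29  [c₁.live + 23]
22. n2.fin = 11  [B₀.key + B₁.fin - 24]
23. n1.cnt = "km"  ["km"]
24. n0.key = true  [S.pre == false]
25. n0.fin = false  [S.pre == true]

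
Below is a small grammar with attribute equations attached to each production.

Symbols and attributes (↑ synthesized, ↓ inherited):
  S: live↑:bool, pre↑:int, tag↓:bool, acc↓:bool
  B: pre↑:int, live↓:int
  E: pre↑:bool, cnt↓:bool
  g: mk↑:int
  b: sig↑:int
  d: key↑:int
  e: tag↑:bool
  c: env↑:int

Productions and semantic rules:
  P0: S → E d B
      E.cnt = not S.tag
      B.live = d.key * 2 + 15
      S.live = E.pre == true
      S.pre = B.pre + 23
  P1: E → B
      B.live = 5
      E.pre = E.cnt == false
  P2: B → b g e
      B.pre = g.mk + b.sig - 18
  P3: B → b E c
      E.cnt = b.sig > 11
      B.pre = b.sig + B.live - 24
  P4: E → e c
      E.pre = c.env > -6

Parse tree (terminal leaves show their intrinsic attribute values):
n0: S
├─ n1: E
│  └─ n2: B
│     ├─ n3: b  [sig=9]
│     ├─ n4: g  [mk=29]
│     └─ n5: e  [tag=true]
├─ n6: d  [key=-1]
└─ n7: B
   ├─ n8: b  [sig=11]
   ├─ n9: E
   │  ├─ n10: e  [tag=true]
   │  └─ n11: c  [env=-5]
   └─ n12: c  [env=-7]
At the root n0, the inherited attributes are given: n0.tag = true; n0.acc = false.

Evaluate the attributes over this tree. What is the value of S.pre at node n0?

1. n0.tag = true  [given at root]
2. n0.acc = false  [given at root]
3. n1.cnt = false  [not S.tag]
4. n2.live = 5  [5]
5. n3.sig = 9  [terminal]
6. n4.mk = 29  [terminal]
7. n5.tag = true  [terminal]
8. n2.pre = 20  [g.mk + b.sig - 18]
9. n1.pre = true  [E.cnt == false]
10. n6.key = -1  [terminal]
11. n7.live = 13  [d.key * 2 + 15]
12. n8.sig = 11  [terminal]
13. n9.cnt = false  [b.sig > 11]
14. n10.tag = true  [terminal]
15. n11.env = -5  [terminal]
16. n9.pre = true  [c.env > -6]
17. n12.env = -7  [terminal]
18. n7.pre = 0  [b.sig + B.live - 24]
19. n0.live = true  [E.pre == true]
20. n0.pre = 23  [B.pre + 23]

23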